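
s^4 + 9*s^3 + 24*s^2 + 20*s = s*(s + 2)^2*(s + 5)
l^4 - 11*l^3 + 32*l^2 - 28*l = l*(l - 7)*(l - 2)^2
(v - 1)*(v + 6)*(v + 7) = v^3 + 12*v^2 + 29*v - 42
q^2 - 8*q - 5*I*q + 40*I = (q - 8)*(q - 5*I)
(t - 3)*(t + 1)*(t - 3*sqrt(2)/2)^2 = t^4 - 3*sqrt(2)*t^3 - 2*t^3 + 3*t^2/2 + 6*sqrt(2)*t^2 - 9*t + 9*sqrt(2)*t - 27/2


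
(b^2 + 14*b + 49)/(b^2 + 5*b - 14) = (b + 7)/(b - 2)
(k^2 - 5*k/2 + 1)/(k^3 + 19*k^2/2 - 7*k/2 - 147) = (2*k^2 - 5*k + 2)/(2*k^3 + 19*k^2 - 7*k - 294)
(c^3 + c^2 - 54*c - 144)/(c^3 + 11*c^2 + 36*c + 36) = (c - 8)/(c + 2)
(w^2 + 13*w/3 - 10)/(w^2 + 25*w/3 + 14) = (3*w - 5)/(3*w + 7)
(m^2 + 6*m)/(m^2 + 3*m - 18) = m/(m - 3)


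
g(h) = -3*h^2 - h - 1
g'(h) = -6*h - 1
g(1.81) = -12.64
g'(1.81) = -11.86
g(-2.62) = -18.97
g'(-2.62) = 14.72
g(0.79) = -3.66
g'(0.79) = -5.74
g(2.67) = -25.06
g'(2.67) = -17.02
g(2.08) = -16.06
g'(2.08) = -13.48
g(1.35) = -7.82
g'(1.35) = -9.10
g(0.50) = -2.25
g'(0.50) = -4.00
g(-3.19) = -28.34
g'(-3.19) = 18.14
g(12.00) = -445.00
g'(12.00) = -73.00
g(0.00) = -1.00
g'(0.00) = -1.00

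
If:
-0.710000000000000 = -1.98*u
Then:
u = 0.36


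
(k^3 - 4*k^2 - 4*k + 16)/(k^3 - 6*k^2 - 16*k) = (k^2 - 6*k + 8)/(k*(k - 8))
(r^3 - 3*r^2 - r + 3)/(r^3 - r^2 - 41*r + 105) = (r^2 - 1)/(r^2 + 2*r - 35)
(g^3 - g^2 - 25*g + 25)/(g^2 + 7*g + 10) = (g^2 - 6*g + 5)/(g + 2)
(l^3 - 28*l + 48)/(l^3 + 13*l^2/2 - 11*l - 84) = 2*(l^2 - 6*l + 8)/(2*l^2 + l - 28)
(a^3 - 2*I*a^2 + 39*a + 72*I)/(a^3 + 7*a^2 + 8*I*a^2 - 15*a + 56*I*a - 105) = (a^2 - 5*I*a + 24)/(a^2 + a*(7 + 5*I) + 35*I)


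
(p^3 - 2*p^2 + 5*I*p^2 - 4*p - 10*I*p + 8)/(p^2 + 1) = (p^2 + p*(-2 + 4*I) - 8*I)/(p - I)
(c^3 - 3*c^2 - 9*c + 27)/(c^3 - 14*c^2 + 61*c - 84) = (c^2 - 9)/(c^2 - 11*c + 28)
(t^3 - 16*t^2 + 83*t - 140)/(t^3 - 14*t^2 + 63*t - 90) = (t^2 - 11*t + 28)/(t^2 - 9*t + 18)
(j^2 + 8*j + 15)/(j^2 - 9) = (j + 5)/(j - 3)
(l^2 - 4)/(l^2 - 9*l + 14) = (l + 2)/(l - 7)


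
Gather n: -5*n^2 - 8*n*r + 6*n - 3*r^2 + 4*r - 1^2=-5*n^2 + n*(6 - 8*r) - 3*r^2 + 4*r - 1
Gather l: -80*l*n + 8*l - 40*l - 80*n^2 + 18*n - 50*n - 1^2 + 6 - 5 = l*(-80*n - 32) - 80*n^2 - 32*n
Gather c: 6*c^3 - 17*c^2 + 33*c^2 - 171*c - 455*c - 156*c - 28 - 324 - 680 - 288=6*c^3 + 16*c^2 - 782*c - 1320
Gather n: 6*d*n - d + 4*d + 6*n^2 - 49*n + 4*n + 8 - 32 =3*d + 6*n^2 + n*(6*d - 45) - 24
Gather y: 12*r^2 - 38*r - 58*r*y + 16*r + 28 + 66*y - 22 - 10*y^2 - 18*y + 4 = 12*r^2 - 22*r - 10*y^2 + y*(48 - 58*r) + 10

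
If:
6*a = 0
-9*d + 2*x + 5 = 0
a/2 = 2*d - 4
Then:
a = 0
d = 2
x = 13/2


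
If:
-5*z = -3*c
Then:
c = 5*z/3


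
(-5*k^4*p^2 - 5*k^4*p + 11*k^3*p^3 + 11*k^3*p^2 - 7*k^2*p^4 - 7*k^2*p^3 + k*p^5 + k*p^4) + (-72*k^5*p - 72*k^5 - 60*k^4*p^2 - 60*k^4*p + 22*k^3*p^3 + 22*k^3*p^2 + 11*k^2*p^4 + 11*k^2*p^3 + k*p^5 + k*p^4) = -72*k^5*p - 72*k^5 - 65*k^4*p^2 - 65*k^4*p + 33*k^3*p^3 + 33*k^3*p^2 + 4*k^2*p^4 + 4*k^2*p^3 + 2*k*p^5 + 2*k*p^4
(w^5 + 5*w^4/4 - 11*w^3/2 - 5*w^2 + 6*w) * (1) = w^5 + 5*w^4/4 - 11*w^3/2 - 5*w^2 + 6*w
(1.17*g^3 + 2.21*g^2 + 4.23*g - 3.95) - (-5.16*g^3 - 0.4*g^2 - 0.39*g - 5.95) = 6.33*g^3 + 2.61*g^2 + 4.62*g + 2.0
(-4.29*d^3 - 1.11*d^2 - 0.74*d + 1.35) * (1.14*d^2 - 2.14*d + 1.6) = -4.8906*d^5 + 7.9152*d^4 - 5.3322*d^3 + 1.3466*d^2 - 4.073*d + 2.16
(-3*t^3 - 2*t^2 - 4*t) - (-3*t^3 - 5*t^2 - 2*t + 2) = 3*t^2 - 2*t - 2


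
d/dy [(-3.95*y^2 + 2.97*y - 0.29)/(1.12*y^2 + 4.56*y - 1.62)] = (-21.3384*y^2 + 13.4476*y - 3.489)/(1.2544*y^4 + 10.2144*y^3 + 17.1648*y^2 - 14.7744*y + 2.6244)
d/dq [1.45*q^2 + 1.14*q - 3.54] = 2.9*q + 1.14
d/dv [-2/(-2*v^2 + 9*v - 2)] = 2*(9 - 4*v)/(2*v^2 - 9*v + 2)^2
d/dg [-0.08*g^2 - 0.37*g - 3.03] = -0.16*g - 0.37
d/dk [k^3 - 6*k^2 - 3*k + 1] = 3*k^2 - 12*k - 3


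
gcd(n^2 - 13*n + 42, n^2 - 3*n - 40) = 1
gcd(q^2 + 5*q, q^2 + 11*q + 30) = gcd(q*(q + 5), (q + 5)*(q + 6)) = q + 5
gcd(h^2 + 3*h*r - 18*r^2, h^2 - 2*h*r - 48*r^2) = h + 6*r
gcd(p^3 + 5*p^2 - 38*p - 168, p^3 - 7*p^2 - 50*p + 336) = p^2 + p - 42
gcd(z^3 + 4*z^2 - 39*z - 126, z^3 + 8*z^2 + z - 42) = z^2 + 10*z + 21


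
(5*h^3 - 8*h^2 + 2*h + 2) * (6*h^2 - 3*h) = 30*h^5 - 63*h^4 + 36*h^3 + 6*h^2 - 6*h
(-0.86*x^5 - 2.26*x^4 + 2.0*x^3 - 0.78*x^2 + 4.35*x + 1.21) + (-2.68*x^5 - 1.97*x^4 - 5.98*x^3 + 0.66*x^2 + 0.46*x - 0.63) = -3.54*x^5 - 4.23*x^4 - 3.98*x^3 - 0.12*x^2 + 4.81*x + 0.58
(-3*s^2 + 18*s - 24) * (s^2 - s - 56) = -3*s^4 + 21*s^3 + 126*s^2 - 984*s + 1344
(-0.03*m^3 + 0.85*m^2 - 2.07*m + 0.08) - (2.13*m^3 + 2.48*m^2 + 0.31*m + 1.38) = -2.16*m^3 - 1.63*m^2 - 2.38*m - 1.3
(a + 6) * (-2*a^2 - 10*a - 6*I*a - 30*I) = -2*a^3 - 22*a^2 - 6*I*a^2 - 60*a - 66*I*a - 180*I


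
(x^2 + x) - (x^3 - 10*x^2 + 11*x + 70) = -x^3 + 11*x^2 - 10*x - 70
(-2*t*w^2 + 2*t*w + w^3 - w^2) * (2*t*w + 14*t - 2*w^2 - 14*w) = -4*t^2*w^3 - 24*t^2*w^2 + 28*t^2*w + 6*t*w^4 + 36*t*w^3 - 42*t*w^2 - 2*w^5 - 12*w^4 + 14*w^3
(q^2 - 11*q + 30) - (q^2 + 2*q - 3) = 33 - 13*q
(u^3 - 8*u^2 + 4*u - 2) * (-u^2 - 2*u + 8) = -u^5 + 6*u^4 + 20*u^3 - 70*u^2 + 36*u - 16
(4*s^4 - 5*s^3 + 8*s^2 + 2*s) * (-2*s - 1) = -8*s^5 + 6*s^4 - 11*s^3 - 12*s^2 - 2*s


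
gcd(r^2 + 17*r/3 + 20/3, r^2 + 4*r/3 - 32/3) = r + 4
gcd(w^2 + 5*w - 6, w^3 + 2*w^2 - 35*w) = 1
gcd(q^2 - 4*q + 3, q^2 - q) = q - 1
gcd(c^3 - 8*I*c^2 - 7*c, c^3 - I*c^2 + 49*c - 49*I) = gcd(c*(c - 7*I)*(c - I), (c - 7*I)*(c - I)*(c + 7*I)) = c^2 - 8*I*c - 7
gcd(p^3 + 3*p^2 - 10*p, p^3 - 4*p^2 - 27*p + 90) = p + 5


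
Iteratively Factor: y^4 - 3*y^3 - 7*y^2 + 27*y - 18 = (y + 3)*(y^3 - 6*y^2 + 11*y - 6) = (y - 2)*(y + 3)*(y^2 - 4*y + 3) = (y - 3)*(y - 2)*(y + 3)*(y - 1)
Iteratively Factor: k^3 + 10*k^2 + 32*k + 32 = (k + 4)*(k^2 + 6*k + 8) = (k + 4)^2*(k + 2)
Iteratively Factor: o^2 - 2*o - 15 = (o + 3)*(o - 5)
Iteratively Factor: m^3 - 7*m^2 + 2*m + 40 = (m - 4)*(m^2 - 3*m - 10) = (m - 4)*(m + 2)*(m - 5)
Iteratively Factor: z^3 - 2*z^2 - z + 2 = (z - 1)*(z^2 - z - 2) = (z - 1)*(z + 1)*(z - 2)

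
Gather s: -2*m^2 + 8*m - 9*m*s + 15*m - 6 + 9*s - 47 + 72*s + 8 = -2*m^2 + 23*m + s*(81 - 9*m) - 45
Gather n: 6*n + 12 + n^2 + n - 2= n^2 + 7*n + 10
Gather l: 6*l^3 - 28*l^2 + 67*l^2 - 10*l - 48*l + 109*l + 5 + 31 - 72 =6*l^3 + 39*l^2 + 51*l - 36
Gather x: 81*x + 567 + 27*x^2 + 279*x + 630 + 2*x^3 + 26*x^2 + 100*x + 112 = 2*x^3 + 53*x^2 + 460*x + 1309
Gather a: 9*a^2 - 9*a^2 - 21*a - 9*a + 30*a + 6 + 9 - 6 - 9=0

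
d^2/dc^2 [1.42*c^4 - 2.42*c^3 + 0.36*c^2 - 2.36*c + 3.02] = 17.04*c^2 - 14.52*c + 0.72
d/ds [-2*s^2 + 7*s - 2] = 7 - 4*s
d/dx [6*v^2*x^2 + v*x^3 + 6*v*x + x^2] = 12*v^2*x + 3*v*x^2 + 6*v + 2*x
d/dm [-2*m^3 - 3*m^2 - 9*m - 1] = -6*m^2 - 6*m - 9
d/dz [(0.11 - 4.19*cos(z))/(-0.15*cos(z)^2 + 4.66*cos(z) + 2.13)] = (0.6285*cos(z)^2 - 0.0330000000000013*cos(z) + 9.4373)*sin(z)/(0.0225*cos(z)^4 - 1.398*cos(z)^3 + 21.0766*cos(z)^2 + 19.8516*cos(z) + 4.5369)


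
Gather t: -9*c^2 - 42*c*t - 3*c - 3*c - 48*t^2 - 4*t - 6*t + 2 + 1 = -9*c^2 - 6*c - 48*t^2 + t*(-42*c - 10) + 3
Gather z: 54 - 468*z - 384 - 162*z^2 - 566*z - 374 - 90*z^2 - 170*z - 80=-252*z^2 - 1204*z - 784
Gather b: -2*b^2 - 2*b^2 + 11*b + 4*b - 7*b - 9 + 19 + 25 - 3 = -4*b^2 + 8*b + 32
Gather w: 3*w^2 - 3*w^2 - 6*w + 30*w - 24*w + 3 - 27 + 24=0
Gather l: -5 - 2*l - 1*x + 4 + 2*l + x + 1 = 0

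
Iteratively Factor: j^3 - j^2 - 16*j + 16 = (j + 4)*(j^2 - 5*j + 4) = (j - 1)*(j + 4)*(j - 4)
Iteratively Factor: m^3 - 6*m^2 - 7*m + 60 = (m + 3)*(m^2 - 9*m + 20) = (m - 4)*(m + 3)*(m - 5)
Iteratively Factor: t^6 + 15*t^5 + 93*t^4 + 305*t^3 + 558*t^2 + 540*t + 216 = (t + 3)*(t^5 + 12*t^4 + 57*t^3 + 134*t^2 + 156*t + 72) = (t + 2)*(t + 3)*(t^4 + 10*t^3 + 37*t^2 + 60*t + 36) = (t + 2)*(t + 3)^2*(t^3 + 7*t^2 + 16*t + 12) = (t + 2)*(t + 3)^3*(t^2 + 4*t + 4) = (t + 2)^2*(t + 3)^3*(t + 2)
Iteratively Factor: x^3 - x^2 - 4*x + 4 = (x - 2)*(x^2 + x - 2) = (x - 2)*(x + 2)*(x - 1)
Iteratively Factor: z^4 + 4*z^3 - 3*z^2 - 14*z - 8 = (z + 1)*(z^3 + 3*z^2 - 6*z - 8) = (z + 1)^2*(z^2 + 2*z - 8) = (z - 2)*(z + 1)^2*(z + 4)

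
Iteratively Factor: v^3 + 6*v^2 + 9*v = (v)*(v^2 + 6*v + 9) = v*(v + 3)*(v + 3)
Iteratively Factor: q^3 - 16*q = (q + 4)*(q^2 - 4*q) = q*(q + 4)*(q - 4)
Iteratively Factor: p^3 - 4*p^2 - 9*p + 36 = (p - 4)*(p^2 - 9) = (p - 4)*(p + 3)*(p - 3)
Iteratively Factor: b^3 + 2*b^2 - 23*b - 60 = (b - 5)*(b^2 + 7*b + 12) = (b - 5)*(b + 3)*(b + 4)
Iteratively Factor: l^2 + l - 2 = (l - 1)*(l + 2)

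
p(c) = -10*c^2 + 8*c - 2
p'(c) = 8 - 20*c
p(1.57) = -14.09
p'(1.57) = -23.40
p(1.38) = -10.00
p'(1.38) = -19.60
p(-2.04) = -59.94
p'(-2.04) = 48.80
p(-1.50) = -36.50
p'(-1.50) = 38.00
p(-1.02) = -20.56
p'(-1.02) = 28.40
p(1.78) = -19.44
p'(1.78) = -27.60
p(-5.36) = -332.18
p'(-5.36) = 115.20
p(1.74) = -18.36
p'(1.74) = -26.80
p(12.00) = -1346.00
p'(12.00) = -232.00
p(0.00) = -2.00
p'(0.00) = 8.00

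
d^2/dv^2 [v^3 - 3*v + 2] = 6*v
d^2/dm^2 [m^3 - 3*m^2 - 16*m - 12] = 6*m - 6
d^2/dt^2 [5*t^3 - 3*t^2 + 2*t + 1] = 30*t - 6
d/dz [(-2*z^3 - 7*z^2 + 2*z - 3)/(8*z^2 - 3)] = 2*(-8*z^4 + z^2 + 45*z - 3)/(64*z^4 - 48*z^2 + 9)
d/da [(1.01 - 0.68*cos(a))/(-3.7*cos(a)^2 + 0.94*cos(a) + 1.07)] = (2.516*cos(a)^2 - 7.474*cos(a) + 1.677)*sin(a)/(13.69*cos(a)^4 - 6.956*cos(a)^3 - 7.0344*cos(a)^2 + 2.0116*cos(a) + 1.1449)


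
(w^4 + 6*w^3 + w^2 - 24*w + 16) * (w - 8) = w^5 - 2*w^4 - 47*w^3 - 32*w^2 + 208*w - 128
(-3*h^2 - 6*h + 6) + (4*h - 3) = -3*h^2 - 2*h + 3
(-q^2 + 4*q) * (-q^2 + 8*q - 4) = q^4 - 12*q^3 + 36*q^2 - 16*q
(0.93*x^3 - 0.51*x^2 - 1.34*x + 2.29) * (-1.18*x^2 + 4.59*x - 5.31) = -1.0974*x^5 + 4.8705*x^4 - 5.698*x^3 - 6.1447*x^2 + 17.6265*x - 12.1599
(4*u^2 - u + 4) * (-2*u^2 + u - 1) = -8*u^4 + 6*u^3 - 13*u^2 + 5*u - 4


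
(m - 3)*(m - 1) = m^2 - 4*m + 3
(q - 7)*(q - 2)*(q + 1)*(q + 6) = q^4 - 2*q^3 - 43*q^2 + 44*q + 84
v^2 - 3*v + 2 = (v - 2)*(v - 1)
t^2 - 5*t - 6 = (t - 6)*(t + 1)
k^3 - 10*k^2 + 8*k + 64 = (k - 8)*(k - 4)*(k + 2)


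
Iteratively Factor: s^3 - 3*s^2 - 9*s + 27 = (s - 3)*(s^2 - 9) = (s - 3)^2*(s + 3)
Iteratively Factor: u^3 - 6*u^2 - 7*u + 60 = (u + 3)*(u^2 - 9*u + 20) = (u - 5)*(u + 3)*(u - 4)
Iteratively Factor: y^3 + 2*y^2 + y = (y)*(y^2 + 2*y + 1) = y*(y + 1)*(y + 1)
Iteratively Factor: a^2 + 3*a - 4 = (a + 4)*(a - 1)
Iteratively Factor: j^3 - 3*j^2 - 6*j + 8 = (j + 2)*(j^2 - 5*j + 4) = (j - 1)*(j + 2)*(j - 4)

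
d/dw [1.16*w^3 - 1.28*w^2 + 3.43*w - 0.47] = 3.48*w^2 - 2.56*w + 3.43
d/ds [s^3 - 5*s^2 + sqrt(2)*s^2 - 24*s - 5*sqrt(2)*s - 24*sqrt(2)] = 3*s^2 - 10*s + 2*sqrt(2)*s - 24 - 5*sqrt(2)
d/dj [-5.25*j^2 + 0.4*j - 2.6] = 0.4 - 10.5*j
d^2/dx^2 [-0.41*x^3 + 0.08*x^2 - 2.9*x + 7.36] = 0.16 - 2.46*x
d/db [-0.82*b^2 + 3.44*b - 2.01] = 3.44 - 1.64*b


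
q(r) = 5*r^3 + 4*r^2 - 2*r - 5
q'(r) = 15*r^2 + 8*r - 2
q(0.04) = -5.07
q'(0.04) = -1.66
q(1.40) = 13.76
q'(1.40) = 38.60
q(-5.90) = -880.86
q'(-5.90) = 472.95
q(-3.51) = -164.92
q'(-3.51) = 154.72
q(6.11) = 1272.60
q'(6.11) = 606.86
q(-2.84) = -81.59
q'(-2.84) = 96.26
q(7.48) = 2296.39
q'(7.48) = 897.10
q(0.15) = -5.19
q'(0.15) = -0.46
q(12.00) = 9187.00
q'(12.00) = 2254.00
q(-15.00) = -15950.00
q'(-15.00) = 3253.00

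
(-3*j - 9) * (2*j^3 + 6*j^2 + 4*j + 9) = -6*j^4 - 36*j^3 - 66*j^2 - 63*j - 81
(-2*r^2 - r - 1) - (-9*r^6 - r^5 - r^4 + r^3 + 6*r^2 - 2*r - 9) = 9*r^6 + r^5 + r^4 - r^3 - 8*r^2 + r + 8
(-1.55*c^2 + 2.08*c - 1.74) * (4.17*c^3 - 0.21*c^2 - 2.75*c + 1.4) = -6.4635*c^5 + 8.9991*c^4 - 3.4301*c^3 - 7.5246*c^2 + 7.697*c - 2.436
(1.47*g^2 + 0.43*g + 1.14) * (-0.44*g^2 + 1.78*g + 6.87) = -0.6468*g^4 + 2.4274*g^3 + 10.3627*g^2 + 4.9833*g + 7.8318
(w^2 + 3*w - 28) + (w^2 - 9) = 2*w^2 + 3*w - 37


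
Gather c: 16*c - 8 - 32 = 16*c - 40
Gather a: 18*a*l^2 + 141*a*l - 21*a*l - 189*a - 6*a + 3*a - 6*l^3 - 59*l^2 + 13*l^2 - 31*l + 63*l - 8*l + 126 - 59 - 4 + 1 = a*(18*l^2 + 120*l - 192) - 6*l^3 - 46*l^2 + 24*l + 64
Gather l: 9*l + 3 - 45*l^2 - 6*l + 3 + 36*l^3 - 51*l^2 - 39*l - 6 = 36*l^3 - 96*l^2 - 36*l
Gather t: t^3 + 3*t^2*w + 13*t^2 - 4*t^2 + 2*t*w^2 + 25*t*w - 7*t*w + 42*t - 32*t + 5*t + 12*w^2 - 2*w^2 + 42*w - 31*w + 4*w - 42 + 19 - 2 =t^3 + t^2*(3*w + 9) + t*(2*w^2 + 18*w + 15) + 10*w^2 + 15*w - 25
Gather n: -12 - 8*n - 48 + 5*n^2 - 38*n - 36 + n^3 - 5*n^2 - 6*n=n^3 - 52*n - 96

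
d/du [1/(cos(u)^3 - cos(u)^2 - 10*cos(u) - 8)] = (3*cos(u)^2 - 2*cos(u) - 10)*sin(u)/(-cos(u)^3 + cos(u)^2 + 10*cos(u) + 8)^2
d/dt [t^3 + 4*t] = 3*t^2 + 4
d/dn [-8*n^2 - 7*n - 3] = -16*n - 7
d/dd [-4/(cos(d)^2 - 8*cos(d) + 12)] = 8*(4 - cos(d))*sin(d)/(cos(d)^2 - 8*cos(d) + 12)^2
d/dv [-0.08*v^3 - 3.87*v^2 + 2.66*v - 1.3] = -0.24*v^2 - 7.74*v + 2.66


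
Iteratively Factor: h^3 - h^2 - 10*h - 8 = (h + 1)*(h^2 - 2*h - 8) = (h - 4)*(h + 1)*(h + 2)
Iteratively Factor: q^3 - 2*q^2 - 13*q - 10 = (q + 1)*(q^2 - 3*q - 10) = (q - 5)*(q + 1)*(q + 2)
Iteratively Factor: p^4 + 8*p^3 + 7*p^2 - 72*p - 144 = (p + 4)*(p^3 + 4*p^2 - 9*p - 36) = (p - 3)*(p + 4)*(p^2 + 7*p + 12) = (p - 3)*(p + 3)*(p + 4)*(p + 4)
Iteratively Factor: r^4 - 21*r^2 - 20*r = (r)*(r^3 - 21*r - 20) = r*(r + 4)*(r^2 - 4*r - 5) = r*(r - 5)*(r + 4)*(r + 1)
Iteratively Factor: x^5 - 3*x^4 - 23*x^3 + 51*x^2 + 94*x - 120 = (x - 3)*(x^4 - 23*x^2 - 18*x + 40) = (x - 5)*(x - 3)*(x^3 + 5*x^2 + 2*x - 8) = (x - 5)*(x - 3)*(x + 4)*(x^2 + x - 2) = (x - 5)*(x - 3)*(x - 1)*(x + 4)*(x + 2)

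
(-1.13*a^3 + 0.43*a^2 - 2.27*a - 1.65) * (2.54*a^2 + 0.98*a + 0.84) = -2.8702*a^5 - 0.0151999999999999*a^4 - 6.2936*a^3 - 6.0544*a^2 - 3.5238*a - 1.386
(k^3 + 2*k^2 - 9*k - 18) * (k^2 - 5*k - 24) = k^5 - 3*k^4 - 43*k^3 - 21*k^2 + 306*k + 432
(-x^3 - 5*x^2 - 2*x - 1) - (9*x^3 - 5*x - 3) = -10*x^3 - 5*x^2 + 3*x + 2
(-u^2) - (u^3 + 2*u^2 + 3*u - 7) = -u^3 - 3*u^2 - 3*u + 7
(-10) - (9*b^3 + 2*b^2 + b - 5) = -9*b^3 - 2*b^2 - b - 5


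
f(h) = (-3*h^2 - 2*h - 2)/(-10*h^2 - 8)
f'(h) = 20*h*(-3*h^2 - 2*h - 2)/(-10*h^2 - 8)^2 + (-6*h - 2)/(-10*h^2 - 8)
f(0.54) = 0.36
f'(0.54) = 0.12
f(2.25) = 0.37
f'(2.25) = -0.02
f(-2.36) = 0.22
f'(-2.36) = -0.03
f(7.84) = 0.32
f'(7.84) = -0.00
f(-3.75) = 0.25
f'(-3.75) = -0.01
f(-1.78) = 0.20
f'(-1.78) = -0.04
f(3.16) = 0.35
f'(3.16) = -0.01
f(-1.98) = 0.21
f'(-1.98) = -0.04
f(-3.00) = 0.23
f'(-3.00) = -0.02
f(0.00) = 0.25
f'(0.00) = 0.25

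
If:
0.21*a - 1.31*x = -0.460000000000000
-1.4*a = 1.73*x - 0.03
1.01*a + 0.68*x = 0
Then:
No Solution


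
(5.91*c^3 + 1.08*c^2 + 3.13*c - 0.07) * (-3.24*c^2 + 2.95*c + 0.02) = -19.1484*c^5 + 13.9353*c^4 - 6.837*c^3 + 9.4819*c^2 - 0.1439*c - 0.0014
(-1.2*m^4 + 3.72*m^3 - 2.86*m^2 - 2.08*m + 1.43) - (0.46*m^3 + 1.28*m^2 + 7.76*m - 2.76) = -1.2*m^4 + 3.26*m^3 - 4.14*m^2 - 9.84*m + 4.19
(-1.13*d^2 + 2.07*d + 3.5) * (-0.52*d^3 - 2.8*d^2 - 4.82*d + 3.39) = 0.5876*d^5 + 2.0876*d^4 - 2.1694*d^3 - 23.6081*d^2 - 9.8527*d + 11.865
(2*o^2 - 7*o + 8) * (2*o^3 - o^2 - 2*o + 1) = 4*o^5 - 16*o^4 + 19*o^3 + 8*o^2 - 23*o + 8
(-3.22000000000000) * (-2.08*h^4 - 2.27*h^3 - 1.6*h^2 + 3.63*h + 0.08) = 6.6976*h^4 + 7.3094*h^3 + 5.152*h^2 - 11.6886*h - 0.2576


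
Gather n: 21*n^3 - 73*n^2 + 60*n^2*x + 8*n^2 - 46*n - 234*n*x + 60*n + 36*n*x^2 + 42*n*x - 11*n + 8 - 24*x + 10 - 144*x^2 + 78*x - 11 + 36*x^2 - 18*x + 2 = 21*n^3 + n^2*(60*x - 65) + n*(36*x^2 - 192*x + 3) - 108*x^2 + 36*x + 9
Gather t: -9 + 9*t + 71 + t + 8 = 10*t + 70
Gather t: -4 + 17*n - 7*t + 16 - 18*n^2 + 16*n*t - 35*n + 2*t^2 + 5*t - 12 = -18*n^2 - 18*n + 2*t^2 + t*(16*n - 2)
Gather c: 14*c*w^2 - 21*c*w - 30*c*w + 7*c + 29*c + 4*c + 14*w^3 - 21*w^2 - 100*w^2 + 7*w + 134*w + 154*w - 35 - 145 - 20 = c*(14*w^2 - 51*w + 40) + 14*w^3 - 121*w^2 + 295*w - 200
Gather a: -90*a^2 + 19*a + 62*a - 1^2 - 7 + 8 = -90*a^2 + 81*a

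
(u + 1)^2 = u^2 + 2*u + 1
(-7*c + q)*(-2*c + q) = 14*c^2 - 9*c*q + q^2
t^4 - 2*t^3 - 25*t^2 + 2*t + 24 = (t - 6)*(t - 1)*(t + 1)*(t + 4)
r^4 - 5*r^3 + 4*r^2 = r^2*(r - 4)*(r - 1)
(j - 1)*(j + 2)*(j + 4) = j^3 + 5*j^2 + 2*j - 8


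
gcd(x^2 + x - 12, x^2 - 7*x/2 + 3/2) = x - 3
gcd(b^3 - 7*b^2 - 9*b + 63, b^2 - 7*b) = b - 7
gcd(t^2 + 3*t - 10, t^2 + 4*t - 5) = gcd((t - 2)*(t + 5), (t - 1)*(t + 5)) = t + 5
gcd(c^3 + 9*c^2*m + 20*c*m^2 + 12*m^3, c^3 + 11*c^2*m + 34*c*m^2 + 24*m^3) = c^2 + 7*c*m + 6*m^2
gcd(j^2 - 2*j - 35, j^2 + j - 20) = j + 5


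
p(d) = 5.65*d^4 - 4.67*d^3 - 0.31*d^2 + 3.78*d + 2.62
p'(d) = 22.6*d^3 - 14.01*d^2 - 0.62*d + 3.78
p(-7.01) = 15212.91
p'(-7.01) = -8465.40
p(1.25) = 11.53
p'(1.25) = 25.26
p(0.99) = 6.95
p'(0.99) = 11.36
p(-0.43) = 1.50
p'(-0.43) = -0.34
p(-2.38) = 236.11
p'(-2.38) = -378.78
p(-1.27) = 21.58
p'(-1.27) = -64.32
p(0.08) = 2.92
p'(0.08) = 3.65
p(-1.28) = 22.23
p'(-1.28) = -65.78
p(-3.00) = 572.23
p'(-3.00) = -730.65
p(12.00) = 109091.98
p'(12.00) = 37031.70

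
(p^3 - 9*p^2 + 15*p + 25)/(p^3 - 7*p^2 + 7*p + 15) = (p - 5)/(p - 3)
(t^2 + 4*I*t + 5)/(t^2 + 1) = (t + 5*I)/(t + I)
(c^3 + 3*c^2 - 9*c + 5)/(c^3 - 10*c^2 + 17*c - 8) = (c + 5)/(c - 8)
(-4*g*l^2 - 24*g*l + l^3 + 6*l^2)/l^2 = -4*g - 24*g/l + l + 6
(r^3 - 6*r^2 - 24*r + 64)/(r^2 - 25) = (r^3 - 6*r^2 - 24*r + 64)/(r^2 - 25)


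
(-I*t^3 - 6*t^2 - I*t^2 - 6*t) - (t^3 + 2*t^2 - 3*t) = -t^3 - I*t^3 - 8*t^2 - I*t^2 - 3*t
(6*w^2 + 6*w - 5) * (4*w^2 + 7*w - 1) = 24*w^4 + 66*w^3 + 16*w^2 - 41*w + 5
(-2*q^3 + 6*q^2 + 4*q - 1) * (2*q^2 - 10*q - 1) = -4*q^5 + 32*q^4 - 50*q^3 - 48*q^2 + 6*q + 1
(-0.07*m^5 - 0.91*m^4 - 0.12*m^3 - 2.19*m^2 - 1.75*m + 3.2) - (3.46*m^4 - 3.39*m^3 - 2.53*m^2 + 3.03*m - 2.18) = -0.07*m^5 - 4.37*m^4 + 3.27*m^3 + 0.34*m^2 - 4.78*m + 5.38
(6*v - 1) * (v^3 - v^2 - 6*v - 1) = 6*v^4 - 7*v^3 - 35*v^2 + 1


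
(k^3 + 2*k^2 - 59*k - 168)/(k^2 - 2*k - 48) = (k^2 + 10*k + 21)/(k + 6)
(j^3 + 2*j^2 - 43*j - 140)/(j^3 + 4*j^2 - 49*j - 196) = (j + 5)/(j + 7)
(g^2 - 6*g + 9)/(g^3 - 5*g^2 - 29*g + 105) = (g - 3)/(g^2 - 2*g - 35)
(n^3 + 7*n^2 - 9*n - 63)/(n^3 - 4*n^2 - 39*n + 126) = (n^2 + 10*n + 21)/(n^2 - n - 42)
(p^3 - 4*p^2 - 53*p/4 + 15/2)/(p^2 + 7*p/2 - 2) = (p^2 - 7*p/2 - 15)/(p + 4)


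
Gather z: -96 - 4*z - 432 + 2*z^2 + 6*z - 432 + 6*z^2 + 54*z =8*z^2 + 56*z - 960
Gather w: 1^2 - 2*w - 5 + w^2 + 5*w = w^2 + 3*w - 4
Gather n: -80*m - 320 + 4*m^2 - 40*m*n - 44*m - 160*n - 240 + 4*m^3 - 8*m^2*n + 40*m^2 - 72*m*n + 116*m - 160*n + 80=4*m^3 + 44*m^2 - 8*m + n*(-8*m^2 - 112*m - 320) - 480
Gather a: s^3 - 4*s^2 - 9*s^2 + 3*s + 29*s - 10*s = s^3 - 13*s^2 + 22*s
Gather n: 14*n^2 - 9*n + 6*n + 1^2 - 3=14*n^2 - 3*n - 2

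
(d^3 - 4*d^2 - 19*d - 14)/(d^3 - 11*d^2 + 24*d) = (d^3 - 4*d^2 - 19*d - 14)/(d*(d^2 - 11*d + 24))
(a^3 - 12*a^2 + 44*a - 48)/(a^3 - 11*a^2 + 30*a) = (a^2 - 6*a + 8)/(a*(a - 5))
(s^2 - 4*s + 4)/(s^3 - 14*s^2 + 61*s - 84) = (s^2 - 4*s + 4)/(s^3 - 14*s^2 + 61*s - 84)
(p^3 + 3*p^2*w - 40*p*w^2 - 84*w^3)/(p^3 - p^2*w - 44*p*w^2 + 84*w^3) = (p + 2*w)/(p - 2*w)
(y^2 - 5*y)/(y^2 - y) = (y - 5)/(y - 1)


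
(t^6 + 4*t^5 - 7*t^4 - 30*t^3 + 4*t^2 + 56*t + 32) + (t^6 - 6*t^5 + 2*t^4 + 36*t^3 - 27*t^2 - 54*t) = 2*t^6 - 2*t^5 - 5*t^4 + 6*t^3 - 23*t^2 + 2*t + 32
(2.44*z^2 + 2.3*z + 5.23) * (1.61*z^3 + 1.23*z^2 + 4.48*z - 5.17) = 3.9284*z^5 + 6.7042*z^4 + 22.1805*z^3 + 4.1221*z^2 + 11.5394*z - 27.0391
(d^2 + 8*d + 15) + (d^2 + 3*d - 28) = 2*d^2 + 11*d - 13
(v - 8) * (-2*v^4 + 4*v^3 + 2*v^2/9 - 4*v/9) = -2*v^5 + 20*v^4 - 286*v^3/9 - 20*v^2/9 + 32*v/9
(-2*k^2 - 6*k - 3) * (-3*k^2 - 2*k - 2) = 6*k^4 + 22*k^3 + 25*k^2 + 18*k + 6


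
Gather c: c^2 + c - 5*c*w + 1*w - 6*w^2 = c^2 + c*(1 - 5*w) - 6*w^2 + w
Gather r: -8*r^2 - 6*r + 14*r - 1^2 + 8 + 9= -8*r^2 + 8*r + 16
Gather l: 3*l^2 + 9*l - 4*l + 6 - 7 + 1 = 3*l^2 + 5*l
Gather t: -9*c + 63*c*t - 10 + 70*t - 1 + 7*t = -9*c + t*(63*c + 77) - 11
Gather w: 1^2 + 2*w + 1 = 2*w + 2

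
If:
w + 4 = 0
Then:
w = -4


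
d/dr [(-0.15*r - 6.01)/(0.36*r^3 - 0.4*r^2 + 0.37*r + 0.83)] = (0.108*r^3 + 6.4308*r^2 - 4.808*r + 2.0992)/(0.1296*r^6 - 0.288*r^5 + 0.4264*r^4 + 0.3016*r^3 - 0.5271*r^2 + 0.6142*r + 0.6889)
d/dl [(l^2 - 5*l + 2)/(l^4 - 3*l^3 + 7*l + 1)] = ((2*l - 5)*(l^4 - 3*l^3 + 7*l + 1) - (l^2 - 5*l + 2)*(4*l^3 - 9*l^2 + 7))/(l^4 - 3*l^3 + 7*l + 1)^2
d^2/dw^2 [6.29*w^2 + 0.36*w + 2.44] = 12.5800000000000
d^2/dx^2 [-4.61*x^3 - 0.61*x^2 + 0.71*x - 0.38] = -27.66*x - 1.22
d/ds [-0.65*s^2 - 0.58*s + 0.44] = -1.3*s - 0.58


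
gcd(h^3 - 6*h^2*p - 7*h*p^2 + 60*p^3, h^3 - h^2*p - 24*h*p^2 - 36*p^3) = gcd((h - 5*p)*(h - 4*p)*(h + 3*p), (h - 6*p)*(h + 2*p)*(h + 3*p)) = h + 3*p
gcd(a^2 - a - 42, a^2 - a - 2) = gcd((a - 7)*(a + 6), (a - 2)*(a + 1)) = 1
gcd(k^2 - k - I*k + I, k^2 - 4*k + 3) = k - 1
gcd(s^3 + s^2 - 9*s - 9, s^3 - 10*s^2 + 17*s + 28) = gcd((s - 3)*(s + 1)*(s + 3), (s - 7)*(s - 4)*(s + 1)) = s + 1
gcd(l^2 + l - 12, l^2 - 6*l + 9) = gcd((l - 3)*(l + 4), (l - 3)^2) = l - 3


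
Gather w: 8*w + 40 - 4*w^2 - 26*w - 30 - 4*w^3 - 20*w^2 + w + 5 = -4*w^3 - 24*w^2 - 17*w + 15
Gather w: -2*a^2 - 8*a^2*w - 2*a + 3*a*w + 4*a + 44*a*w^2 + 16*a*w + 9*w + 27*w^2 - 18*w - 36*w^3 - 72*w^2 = -2*a^2 + 2*a - 36*w^3 + w^2*(44*a - 45) + w*(-8*a^2 + 19*a - 9)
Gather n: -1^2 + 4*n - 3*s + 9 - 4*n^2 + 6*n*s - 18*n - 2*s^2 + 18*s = -4*n^2 + n*(6*s - 14) - 2*s^2 + 15*s + 8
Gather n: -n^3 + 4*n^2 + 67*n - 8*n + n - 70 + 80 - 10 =-n^3 + 4*n^2 + 60*n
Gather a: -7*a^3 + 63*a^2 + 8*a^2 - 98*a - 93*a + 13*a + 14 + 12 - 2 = -7*a^3 + 71*a^2 - 178*a + 24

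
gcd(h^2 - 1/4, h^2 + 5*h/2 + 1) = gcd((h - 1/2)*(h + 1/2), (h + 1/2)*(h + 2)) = h + 1/2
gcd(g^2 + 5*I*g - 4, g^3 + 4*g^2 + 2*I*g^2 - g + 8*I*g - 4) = g + I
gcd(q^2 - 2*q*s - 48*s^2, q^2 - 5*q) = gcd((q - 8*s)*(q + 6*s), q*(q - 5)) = 1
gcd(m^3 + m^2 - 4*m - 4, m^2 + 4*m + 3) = m + 1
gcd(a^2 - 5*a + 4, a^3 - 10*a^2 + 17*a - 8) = a - 1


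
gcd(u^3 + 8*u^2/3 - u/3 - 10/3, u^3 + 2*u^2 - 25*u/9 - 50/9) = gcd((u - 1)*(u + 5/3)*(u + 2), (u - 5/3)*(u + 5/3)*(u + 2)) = u^2 + 11*u/3 + 10/3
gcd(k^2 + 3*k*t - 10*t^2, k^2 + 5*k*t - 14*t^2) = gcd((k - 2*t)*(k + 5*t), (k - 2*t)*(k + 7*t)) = -k + 2*t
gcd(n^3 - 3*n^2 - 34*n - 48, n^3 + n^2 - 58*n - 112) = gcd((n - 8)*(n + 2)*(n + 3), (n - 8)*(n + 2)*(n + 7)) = n^2 - 6*n - 16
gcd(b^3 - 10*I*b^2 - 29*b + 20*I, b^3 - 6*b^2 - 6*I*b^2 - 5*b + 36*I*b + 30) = b^2 - 6*I*b - 5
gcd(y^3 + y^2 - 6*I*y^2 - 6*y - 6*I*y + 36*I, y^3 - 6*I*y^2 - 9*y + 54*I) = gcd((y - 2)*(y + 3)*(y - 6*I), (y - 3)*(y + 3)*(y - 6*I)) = y^2 + y*(3 - 6*I) - 18*I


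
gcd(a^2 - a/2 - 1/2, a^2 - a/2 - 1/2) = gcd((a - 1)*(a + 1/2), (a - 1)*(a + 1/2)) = a^2 - a/2 - 1/2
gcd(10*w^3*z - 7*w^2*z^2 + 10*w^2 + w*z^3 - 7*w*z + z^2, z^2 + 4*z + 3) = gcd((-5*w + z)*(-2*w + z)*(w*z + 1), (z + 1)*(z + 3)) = 1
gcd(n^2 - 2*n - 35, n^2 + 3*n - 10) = n + 5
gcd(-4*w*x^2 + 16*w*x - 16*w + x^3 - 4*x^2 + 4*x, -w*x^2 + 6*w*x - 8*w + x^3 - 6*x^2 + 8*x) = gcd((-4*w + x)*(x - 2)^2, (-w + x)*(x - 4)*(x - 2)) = x - 2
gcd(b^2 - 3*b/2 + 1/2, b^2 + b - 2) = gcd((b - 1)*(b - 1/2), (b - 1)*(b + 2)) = b - 1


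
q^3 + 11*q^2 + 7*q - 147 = (q - 3)*(q + 7)^2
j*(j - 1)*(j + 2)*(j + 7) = j^4 + 8*j^3 + 5*j^2 - 14*j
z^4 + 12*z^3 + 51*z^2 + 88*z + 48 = (z + 1)*(z + 3)*(z + 4)^2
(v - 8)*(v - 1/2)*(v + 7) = v^3 - 3*v^2/2 - 111*v/2 + 28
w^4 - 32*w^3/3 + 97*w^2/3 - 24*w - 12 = (w - 6)*(w - 3)*(w - 2)*(w + 1/3)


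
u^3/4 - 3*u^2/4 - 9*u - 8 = (u/4 + 1)*(u - 8)*(u + 1)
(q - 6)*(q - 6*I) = q^2 - 6*q - 6*I*q + 36*I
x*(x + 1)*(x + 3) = x^3 + 4*x^2 + 3*x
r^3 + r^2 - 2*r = r*(r - 1)*(r + 2)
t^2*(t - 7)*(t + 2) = t^4 - 5*t^3 - 14*t^2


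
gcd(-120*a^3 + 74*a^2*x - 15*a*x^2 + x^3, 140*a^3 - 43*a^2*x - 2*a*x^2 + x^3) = 20*a^2 - 9*a*x + x^2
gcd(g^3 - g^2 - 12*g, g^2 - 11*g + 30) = 1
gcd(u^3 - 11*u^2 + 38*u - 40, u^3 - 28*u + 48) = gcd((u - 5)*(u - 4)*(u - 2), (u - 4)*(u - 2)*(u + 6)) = u^2 - 6*u + 8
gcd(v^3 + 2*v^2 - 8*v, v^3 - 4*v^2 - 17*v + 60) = v + 4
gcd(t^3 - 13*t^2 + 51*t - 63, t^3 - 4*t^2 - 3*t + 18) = t^2 - 6*t + 9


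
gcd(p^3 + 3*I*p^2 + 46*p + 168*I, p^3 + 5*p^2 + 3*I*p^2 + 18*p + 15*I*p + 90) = p + 6*I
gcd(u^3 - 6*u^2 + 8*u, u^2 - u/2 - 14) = u - 4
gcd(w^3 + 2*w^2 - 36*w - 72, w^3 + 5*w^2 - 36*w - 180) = w^2 - 36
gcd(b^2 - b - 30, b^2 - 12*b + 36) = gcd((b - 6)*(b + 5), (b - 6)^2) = b - 6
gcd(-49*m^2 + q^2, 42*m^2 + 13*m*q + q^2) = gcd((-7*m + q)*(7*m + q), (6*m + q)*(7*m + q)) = 7*m + q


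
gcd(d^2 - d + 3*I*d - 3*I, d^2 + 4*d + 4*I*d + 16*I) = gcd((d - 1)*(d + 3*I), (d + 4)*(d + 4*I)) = 1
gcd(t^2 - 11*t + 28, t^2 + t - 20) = t - 4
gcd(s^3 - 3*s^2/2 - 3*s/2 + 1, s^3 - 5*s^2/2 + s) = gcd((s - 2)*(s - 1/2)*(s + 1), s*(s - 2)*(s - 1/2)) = s^2 - 5*s/2 + 1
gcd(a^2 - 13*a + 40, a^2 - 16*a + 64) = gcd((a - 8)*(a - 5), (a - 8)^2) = a - 8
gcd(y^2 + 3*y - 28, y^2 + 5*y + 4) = 1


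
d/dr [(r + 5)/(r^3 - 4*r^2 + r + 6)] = (r^3 - 4*r^2 + r - (r + 5)*(3*r^2 - 8*r + 1) + 6)/(r^3 - 4*r^2 + r + 6)^2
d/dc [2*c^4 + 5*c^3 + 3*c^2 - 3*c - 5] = 8*c^3 + 15*c^2 + 6*c - 3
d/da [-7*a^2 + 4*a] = 4 - 14*a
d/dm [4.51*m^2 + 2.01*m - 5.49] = 9.02*m + 2.01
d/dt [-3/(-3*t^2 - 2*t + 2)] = 6*(-3*t - 1)/(3*t^2 + 2*t - 2)^2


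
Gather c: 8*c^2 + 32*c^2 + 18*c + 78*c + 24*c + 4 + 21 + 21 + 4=40*c^2 + 120*c + 50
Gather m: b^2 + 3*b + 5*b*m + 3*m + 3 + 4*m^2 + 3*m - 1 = b^2 + 3*b + 4*m^2 + m*(5*b + 6) + 2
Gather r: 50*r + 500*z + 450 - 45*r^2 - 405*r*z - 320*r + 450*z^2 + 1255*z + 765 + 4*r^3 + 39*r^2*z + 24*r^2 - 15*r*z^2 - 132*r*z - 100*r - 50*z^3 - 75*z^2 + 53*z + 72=4*r^3 + r^2*(39*z - 21) + r*(-15*z^2 - 537*z - 370) - 50*z^3 + 375*z^2 + 1808*z + 1287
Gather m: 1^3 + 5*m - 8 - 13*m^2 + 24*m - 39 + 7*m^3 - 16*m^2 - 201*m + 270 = 7*m^3 - 29*m^2 - 172*m + 224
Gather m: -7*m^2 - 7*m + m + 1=-7*m^2 - 6*m + 1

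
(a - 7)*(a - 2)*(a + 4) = a^3 - 5*a^2 - 22*a + 56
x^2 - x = x*(x - 1)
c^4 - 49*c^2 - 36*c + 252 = (c - 7)*(c - 2)*(c + 3)*(c + 6)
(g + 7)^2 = g^2 + 14*g + 49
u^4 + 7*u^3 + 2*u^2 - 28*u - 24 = (u - 2)*(u + 1)*(u + 2)*(u + 6)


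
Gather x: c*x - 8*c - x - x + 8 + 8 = -8*c + x*(c - 2) + 16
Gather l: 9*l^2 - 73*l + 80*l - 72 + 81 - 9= 9*l^2 + 7*l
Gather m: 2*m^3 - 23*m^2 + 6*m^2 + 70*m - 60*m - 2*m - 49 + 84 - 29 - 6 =2*m^3 - 17*m^2 + 8*m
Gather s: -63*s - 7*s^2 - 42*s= -7*s^2 - 105*s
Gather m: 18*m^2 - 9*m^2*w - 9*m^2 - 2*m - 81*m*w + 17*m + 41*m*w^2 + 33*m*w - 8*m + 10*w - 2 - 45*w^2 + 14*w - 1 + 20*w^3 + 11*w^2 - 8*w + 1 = m^2*(9 - 9*w) + m*(41*w^2 - 48*w + 7) + 20*w^3 - 34*w^2 + 16*w - 2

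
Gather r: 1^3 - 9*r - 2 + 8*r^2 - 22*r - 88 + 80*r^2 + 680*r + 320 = 88*r^2 + 649*r + 231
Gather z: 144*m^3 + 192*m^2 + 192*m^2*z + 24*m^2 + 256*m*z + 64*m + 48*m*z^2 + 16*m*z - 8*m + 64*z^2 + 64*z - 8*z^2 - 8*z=144*m^3 + 216*m^2 + 56*m + z^2*(48*m + 56) + z*(192*m^2 + 272*m + 56)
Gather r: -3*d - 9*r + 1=-3*d - 9*r + 1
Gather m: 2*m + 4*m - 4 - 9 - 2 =6*m - 15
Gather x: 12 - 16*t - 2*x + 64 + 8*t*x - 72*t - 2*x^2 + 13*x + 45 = -88*t - 2*x^2 + x*(8*t + 11) + 121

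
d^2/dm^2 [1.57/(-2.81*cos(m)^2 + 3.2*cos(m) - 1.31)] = (49.587508*(1 - cos(m)^2)^2 - 42.35232*cos(m)^3 + 17.753246*cos(m)^2 + 91.28608*cos(m) - 70.182454)/(2.81*cos(m)^2 - 3.2*cos(m) + 1.31)^3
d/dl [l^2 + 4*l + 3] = 2*l + 4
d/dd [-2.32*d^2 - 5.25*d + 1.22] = -4.64*d - 5.25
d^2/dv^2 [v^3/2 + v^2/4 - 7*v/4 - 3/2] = 3*v + 1/2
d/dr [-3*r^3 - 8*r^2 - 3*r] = -9*r^2 - 16*r - 3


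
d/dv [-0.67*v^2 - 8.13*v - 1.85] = -1.34*v - 8.13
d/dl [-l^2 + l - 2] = 1 - 2*l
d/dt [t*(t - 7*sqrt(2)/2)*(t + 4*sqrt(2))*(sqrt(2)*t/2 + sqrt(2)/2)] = 2*sqrt(2)*t^3 + 3*t^2/2 + 3*sqrt(2)*t^2/2 - 28*sqrt(2)*t + t - 14*sqrt(2)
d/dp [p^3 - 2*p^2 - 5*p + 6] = 3*p^2 - 4*p - 5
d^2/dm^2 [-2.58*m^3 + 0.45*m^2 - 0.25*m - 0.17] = 0.9 - 15.48*m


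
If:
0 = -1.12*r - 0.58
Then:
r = -0.52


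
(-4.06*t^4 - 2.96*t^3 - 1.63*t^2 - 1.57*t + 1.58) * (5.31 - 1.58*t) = 6.4148*t^5 - 16.8818*t^4 - 13.1422*t^3 - 6.1747*t^2 - 10.8331*t + 8.3898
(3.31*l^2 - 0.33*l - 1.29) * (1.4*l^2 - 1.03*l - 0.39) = 4.634*l^4 - 3.8713*l^3 - 2.757*l^2 + 1.4574*l + 0.5031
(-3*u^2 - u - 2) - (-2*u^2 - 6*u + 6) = -u^2 + 5*u - 8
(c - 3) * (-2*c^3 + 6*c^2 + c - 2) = -2*c^4 + 12*c^3 - 17*c^2 - 5*c + 6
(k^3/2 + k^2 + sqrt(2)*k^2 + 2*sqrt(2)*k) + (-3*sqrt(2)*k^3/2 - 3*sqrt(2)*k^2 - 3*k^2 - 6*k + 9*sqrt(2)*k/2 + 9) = -3*sqrt(2)*k^3/2 + k^3/2 - 2*sqrt(2)*k^2 - 2*k^2 - 6*k + 13*sqrt(2)*k/2 + 9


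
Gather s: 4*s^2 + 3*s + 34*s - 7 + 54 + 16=4*s^2 + 37*s + 63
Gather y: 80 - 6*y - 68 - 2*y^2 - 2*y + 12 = -2*y^2 - 8*y + 24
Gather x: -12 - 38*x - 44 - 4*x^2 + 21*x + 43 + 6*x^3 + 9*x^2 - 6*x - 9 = 6*x^3 + 5*x^2 - 23*x - 22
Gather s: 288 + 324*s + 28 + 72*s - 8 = 396*s + 308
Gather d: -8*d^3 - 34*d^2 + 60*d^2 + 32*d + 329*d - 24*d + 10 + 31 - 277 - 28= -8*d^3 + 26*d^2 + 337*d - 264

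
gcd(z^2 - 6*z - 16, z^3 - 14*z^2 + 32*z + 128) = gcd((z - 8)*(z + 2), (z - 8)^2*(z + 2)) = z^2 - 6*z - 16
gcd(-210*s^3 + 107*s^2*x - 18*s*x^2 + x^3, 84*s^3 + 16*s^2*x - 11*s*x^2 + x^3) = 42*s^2 - 13*s*x + x^2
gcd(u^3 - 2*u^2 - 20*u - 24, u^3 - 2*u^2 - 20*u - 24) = u^3 - 2*u^2 - 20*u - 24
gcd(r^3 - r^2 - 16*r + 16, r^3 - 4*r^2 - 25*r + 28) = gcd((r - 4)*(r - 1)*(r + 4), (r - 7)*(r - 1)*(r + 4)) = r^2 + 3*r - 4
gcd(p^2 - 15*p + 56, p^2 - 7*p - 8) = p - 8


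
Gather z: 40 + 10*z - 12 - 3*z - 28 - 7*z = 0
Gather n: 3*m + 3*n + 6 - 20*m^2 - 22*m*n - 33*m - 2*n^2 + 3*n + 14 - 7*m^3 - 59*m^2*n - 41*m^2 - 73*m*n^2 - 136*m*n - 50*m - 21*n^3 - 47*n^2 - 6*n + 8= -7*m^3 - 61*m^2 - 80*m - 21*n^3 + n^2*(-73*m - 49) + n*(-59*m^2 - 158*m) + 28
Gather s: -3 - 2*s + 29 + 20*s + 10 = 18*s + 36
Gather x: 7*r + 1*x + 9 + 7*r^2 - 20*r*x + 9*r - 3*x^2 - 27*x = 7*r^2 + 16*r - 3*x^2 + x*(-20*r - 26) + 9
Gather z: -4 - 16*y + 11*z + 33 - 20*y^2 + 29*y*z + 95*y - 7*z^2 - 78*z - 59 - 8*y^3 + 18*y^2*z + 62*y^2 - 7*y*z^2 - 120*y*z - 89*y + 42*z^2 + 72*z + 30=-8*y^3 + 42*y^2 - 10*y + z^2*(35 - 7*y) + z*(18*y^2 - 91*y + 5)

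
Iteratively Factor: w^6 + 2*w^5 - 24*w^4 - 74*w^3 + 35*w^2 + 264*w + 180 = (w + 3)*(w^5 - w^4 - 21*w^3 - 11*w^2 + 68*w + 60) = (w + 1)*(w + 3)*(w^4 - 2*w^3 - 19*w^2 + 8*w + 60) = (w - 5)*(w + 1)*(w + 3)*(w^3 + 3*w^2 - 4*w - 12) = (w - 5)*(w + 1)*(w + 3)^2*(w^2 - 4) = (w - 5)*(w + 1)*(w + 2)*(w + 3)^2*(w - 2)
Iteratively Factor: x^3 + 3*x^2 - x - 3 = (x + 3)*(x^2 - 1) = (x + 1)*(x + 3)*(x - 1)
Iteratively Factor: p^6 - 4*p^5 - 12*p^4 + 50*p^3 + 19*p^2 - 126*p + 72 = (p - 3)*(p^5 - p^4 - 15*p^3 + 5*p^2 + 34*p - 24) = (p - 3)*(p + 2)*(p^4 - 3*p^3 - 9*p^2 + 23*p - 12) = (p - 3)*(p - 1)*(p + 2)*(p^3 - 2*p^2 - 11*p + 12) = (p - 4)*(p - 3)*(p - 1)*(p + 2)*(p^2 + 2*p - 3) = (p - 4)*(p - 3)*(p - 1)^2*(p + 2)*(p + 3)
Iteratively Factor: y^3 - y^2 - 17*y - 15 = (y - 5)*(y^2 + 4*y + 3) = (y - 5)*(y + 1)*(y + 3)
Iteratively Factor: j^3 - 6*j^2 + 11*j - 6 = (j - 3)*(j^2 - 3*j + 2) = (j - 3)*(j - 1)*(j - 2)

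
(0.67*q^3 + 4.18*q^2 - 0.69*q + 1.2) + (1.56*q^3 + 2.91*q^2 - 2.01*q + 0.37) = 2.23*q^3 + 7.09*q^2 - 2.7*q + 1.57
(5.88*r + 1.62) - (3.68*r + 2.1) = 2.2*r - 0.48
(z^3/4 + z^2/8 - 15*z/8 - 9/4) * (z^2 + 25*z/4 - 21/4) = z^5/4 + 27*z^4/16 - 77*z^3/32 - 117*z^2/8 - 135*z/32 + 189/16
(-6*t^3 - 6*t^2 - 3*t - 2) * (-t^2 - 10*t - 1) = 6*t^5 + 66*t^4 + 69*t^3 + 38*t^2 + 23*t + 2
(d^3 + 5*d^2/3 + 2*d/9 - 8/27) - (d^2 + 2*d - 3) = d^3 + 2*d^2/3 - 16*d/9 + 73/27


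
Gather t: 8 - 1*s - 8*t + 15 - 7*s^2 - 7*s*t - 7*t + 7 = -7*s^2 - s + t*(-7*s - 15) + 30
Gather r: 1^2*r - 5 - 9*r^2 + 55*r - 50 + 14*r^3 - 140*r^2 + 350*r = 14*r^3 - 149*r^2 + 406*r - 55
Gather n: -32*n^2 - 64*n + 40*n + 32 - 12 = -32*n^2 - 24*n + 20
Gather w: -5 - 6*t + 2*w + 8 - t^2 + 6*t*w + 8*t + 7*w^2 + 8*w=-t^2 + 2*t + 7*w^2 + w*(6*t + 10) + 3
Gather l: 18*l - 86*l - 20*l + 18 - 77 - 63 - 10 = -88*l - 132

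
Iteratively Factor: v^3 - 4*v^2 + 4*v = (v)*(v^2 - 4*v + 4) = v*(v - 2)*(v - 2)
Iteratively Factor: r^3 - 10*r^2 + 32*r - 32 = (r - 4)*(r^2 - 6*r + 8) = (r - 4)^2*(r - 2)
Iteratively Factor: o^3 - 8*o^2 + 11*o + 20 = (o - 5)*(o^2 - 3*o - 4) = (o - 5)*(o + 1)*(o - 4)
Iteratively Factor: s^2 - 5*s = (s)*(s - 5)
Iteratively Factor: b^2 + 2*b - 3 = (b + 3)*(b - 1)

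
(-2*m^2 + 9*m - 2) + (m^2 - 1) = -m^2 + 9*m - 3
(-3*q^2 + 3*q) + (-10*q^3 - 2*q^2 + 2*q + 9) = -10*q^3 - 5*q^2 + 5*q + 9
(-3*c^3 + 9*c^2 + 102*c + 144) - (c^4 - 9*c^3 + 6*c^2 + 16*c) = -c^4 + 6*c^3 + 3*c^2 + 86*c + 144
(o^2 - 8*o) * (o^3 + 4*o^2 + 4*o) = o^5 - 4*o^4 - 28*o^3 - 32*o^2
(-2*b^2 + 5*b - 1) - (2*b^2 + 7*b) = -4*b^2 - 2*b - 1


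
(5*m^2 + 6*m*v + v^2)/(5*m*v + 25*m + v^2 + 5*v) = (m + v)/(v + 5)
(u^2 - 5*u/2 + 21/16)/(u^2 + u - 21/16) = (4*u - 7)/(4*u + 7)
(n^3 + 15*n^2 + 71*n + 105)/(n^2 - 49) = (n^2 + 8*n + 15)/(n - 7)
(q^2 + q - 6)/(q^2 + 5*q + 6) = (q - 2)/(q + 2)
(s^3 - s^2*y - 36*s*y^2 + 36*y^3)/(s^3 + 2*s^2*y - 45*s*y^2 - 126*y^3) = (-s^2 + 7*s*y - 6*y^2)/(-s^2 + 4*s*y + 21*y^2)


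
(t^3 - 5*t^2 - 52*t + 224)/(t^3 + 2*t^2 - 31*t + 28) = (t - 8)/(t - 1)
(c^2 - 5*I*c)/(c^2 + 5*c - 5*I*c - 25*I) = c/(c + 5)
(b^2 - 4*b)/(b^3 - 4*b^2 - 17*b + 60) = b*(b - 4)/(b^3 - 4*b^2 - 17*b + 60)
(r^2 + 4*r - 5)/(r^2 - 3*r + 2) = (r + 5)/(r - 2)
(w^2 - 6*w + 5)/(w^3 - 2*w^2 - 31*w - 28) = (-w^2 + 6*w - 5)/(-w^3 + 2*w^2 + 31*w + 28)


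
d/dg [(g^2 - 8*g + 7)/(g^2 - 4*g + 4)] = 2*(2*g + 1)/(g^3 - 6*g^2 + 12*g - 8)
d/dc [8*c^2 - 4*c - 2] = 16*c - 4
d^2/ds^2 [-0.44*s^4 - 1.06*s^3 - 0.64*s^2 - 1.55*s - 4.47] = -5.28*s^2 - 6.36*s - 1.28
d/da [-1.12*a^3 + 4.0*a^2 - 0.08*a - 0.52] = -3.36*a^2 + 8.0*a - 0.08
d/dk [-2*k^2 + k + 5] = 1 - 4*k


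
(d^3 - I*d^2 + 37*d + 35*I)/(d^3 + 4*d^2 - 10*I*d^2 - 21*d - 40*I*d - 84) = (d^2 + 6*I*d - 5)/(d^2 + d*(4 - 3*I) - 12*I)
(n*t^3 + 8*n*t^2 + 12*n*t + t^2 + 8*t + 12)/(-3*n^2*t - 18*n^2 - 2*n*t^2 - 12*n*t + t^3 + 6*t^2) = (n*t^2 + 2*n*t + t + 2)/(-3*n^2 - 2*n*t + t^2)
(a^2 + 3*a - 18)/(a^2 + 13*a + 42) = (a - 3)/(a + 7)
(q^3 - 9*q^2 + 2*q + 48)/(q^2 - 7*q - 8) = (q^2 - q - 6)/(q + 1)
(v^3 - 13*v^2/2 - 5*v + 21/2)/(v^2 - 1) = (2*v^2 - 11*v - 21)/(2*(v + 1))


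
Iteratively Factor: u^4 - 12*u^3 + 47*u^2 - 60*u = (u - 4)*(u^3 - 8*u^2 + 15*u) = u*(u - 4)*(u^2 - 8*u + 15) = u*(u - 5)*(u - 4)*(u - 3)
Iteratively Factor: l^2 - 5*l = (l)*(l - 5)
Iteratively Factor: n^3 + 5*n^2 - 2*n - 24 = (n - 2)*(n^2 + 7*n + 12) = (n - 2)*(n + 4)*(n + 3)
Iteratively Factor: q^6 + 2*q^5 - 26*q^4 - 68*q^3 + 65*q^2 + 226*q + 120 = (q + 1)*(q^5 + q^4 - 27*q^3 - 41*q^2 + 106*q + 120) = (q - 5)*(q + 1)*(q^4 + 6*q^3 + 3*q^2 - 26*q - 24) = (q - 5)*(q + 1)*(q + 4)*(q^3 + 2*q^2 - 5*q - 6) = (q - 5)*(q + 1)^2*(q + 4)*(q^2 + q - 6) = (q - 5)*(q - 2)*(q + 1)^2*(q + 4)*(q + 3)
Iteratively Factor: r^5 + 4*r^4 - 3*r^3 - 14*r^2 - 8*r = (r - 2)*(r^4 + 6*r^3 + 9*r^2 + 4*r) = (r - 2)*(r + 4)*(r^3 + 2*r^2 + r) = (r - 2)*(r + 1)*(r + 4)*(r^2 + r) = r*(r - 2)*(r + 1)*(r + 4)*(r + 1)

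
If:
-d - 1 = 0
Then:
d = -1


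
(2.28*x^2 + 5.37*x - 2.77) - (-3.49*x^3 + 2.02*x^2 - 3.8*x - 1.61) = 3.49*x^3 + 0.26*x^2 + 9.17*x - 1.16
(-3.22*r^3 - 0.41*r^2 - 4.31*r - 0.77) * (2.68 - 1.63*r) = 5.2486*r^4 - 7.9613*r^3 + 5.9265*r^2 - 10.2957*r - 2.0636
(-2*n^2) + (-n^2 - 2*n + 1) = -3*n^2 - 2*n + 1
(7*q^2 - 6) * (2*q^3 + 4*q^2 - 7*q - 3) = 14*q^5 + 28*q^4 - 61*q^3 - 45*q^2 + 42*q + 18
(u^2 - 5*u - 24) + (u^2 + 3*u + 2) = 2*u^2 - 2*u - 22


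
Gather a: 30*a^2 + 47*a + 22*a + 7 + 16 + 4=30*a^2 + 69*a + 27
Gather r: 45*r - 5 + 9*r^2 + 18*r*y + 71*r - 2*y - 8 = 9*r^2 + r*(18*y + 116) - 2*y - 13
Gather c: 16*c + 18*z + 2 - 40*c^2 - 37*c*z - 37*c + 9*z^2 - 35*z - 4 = -40*c^2 + c*(-37*z - 21) + 9*z^2 - 17*z - 2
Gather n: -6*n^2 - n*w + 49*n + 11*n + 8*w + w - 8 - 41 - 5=-6*n^2 + n*(60 - w) + 9*w - 54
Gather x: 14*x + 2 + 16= 14*x + 18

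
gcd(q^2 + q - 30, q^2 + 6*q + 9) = 1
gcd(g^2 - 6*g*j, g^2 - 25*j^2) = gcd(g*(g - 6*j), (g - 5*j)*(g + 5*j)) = 1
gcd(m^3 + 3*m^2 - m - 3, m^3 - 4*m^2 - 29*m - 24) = m^2 + 4*m + 3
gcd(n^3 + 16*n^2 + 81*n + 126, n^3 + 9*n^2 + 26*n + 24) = n + 3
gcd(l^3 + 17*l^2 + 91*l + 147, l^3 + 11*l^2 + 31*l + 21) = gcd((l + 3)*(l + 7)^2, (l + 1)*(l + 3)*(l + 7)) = l^2 + 10*l + 21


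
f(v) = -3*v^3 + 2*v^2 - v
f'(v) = -9*v^2 + 4*v - 1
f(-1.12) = 7.84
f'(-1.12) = -16.77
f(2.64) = -43.90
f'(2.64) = -53.17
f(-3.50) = 156.62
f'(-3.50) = -125.25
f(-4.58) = 334.75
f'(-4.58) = -208.11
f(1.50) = -7.12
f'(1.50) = -15.25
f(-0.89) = 4.59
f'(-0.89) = -11.69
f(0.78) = -0.99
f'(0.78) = -3.36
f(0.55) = -0.44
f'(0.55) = -1.52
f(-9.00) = 2358.00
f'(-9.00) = -766.00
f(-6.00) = 726.00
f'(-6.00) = -349.00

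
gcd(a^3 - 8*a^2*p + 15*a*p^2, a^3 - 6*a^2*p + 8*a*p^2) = a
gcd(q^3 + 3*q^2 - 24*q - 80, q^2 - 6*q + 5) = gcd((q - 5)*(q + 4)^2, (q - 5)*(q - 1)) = q - 5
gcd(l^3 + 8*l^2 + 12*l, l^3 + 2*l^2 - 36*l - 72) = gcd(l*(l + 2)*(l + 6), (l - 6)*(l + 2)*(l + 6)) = l^2 + 8*l + 12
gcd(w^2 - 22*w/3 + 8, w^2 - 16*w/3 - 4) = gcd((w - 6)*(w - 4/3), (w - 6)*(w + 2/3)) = w - 6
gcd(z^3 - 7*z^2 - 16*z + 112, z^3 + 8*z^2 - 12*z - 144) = z - 4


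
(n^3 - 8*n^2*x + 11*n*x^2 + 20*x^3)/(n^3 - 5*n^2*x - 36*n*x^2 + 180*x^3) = (-n^2 + 3*n*x + 4*x^2)/(-n^2 + 36*x^2)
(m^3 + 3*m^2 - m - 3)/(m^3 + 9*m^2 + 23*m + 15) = (m - 1)/(m + 5)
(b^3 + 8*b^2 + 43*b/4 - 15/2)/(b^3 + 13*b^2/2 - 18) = (4*b^2 + 8*b - 5)/(2*(2*b^2 + b - 6))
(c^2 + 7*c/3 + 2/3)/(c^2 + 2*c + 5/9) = 3*(c + 2)/(3*c + 5)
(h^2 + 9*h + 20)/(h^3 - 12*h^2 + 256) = (h + 5)/(h^2 - 16*h + 64)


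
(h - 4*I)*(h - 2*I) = h^2 - 6*I*h - 8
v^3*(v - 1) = v^4 - v^3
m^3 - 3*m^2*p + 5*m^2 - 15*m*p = m*(m + 5)*(m - 3*p)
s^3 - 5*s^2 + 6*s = s*(s - 3)*(s - 2)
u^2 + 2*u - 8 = (u - 2)*(u + 4)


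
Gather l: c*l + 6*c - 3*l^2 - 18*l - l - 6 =6*c - 3*l^2 + l*(c - 19) - 6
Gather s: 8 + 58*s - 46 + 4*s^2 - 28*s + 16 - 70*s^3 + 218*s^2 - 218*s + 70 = -70*s^3 + 222*s^2 - 188*s + 48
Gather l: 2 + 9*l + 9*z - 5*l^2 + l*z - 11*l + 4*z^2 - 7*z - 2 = -5*l^2 + l*(z - 2) + 4*z^2 + 2*z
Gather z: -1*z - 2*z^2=-2*z^2 - z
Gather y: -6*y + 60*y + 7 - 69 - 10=54*y - 72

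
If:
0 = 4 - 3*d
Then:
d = 4/3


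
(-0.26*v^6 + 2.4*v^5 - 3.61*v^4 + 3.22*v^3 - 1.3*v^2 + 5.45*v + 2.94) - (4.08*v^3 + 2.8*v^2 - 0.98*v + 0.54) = -0.26*v^6 + 2.4*v^5 - 3.61*v^4 - 0.86*v^3 - 4.1*v^2 + 6.43*v + 2.4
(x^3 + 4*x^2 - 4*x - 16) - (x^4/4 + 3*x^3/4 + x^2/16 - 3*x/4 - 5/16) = -x^4/4 + x^3/4 + 63*x^2/16 - 13*x/4 - 251/16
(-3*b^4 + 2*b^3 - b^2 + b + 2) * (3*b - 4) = -9*b^5 + 18*b^4 - 11*b^3 + 7*b^2 + 2*b - 8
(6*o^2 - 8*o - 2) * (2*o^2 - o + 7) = 12*o^4 - 22*o^3 + 46*o^2 - 54*o - 14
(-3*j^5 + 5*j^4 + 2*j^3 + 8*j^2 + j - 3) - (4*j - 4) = -3*j^5 + 5*j^4 + 2*j^3 + 8*j^2 - 3*j + 1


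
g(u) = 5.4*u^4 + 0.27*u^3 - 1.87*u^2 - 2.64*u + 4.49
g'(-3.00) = -567.33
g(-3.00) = 425.69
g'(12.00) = 37393.92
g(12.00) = 112144.49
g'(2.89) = 514.69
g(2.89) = 364.45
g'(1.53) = 70.90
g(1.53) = 26.63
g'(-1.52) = -70.94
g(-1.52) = 32.06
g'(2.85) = 493.30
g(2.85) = 344.29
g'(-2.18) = -214.42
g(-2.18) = 120.52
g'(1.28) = 39.20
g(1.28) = 13.11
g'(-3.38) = -814.82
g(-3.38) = 686.42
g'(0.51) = -1.47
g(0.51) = 3.06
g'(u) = 21.6*u^3 + 0.81*u^2 - 3.74*u - 2.64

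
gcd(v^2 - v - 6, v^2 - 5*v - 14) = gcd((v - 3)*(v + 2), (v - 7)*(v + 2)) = v + 2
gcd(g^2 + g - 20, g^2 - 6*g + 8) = g - 4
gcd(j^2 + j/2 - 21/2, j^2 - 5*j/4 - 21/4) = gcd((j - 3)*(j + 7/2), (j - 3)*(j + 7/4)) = j - 3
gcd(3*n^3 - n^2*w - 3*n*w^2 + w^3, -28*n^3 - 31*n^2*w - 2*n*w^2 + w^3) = n + w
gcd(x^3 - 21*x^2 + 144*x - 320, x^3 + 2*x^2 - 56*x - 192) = x - 8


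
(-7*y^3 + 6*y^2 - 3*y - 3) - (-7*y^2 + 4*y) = -7*y^3 + 13*y^2 - 7*y - 3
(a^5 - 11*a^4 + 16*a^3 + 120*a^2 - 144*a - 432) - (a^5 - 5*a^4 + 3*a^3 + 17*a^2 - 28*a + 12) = -6*a^4 + 13*a^3 + 103*a^2 - 116*a - 444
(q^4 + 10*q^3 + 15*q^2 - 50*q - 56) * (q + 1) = q^5 + 11*q^4 + 25*q^3 - 35*q^2 - 106*q - 56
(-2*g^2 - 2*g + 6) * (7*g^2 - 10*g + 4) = -14*g^4 + 6*g^3 + 54*g^2 - 68*g + 24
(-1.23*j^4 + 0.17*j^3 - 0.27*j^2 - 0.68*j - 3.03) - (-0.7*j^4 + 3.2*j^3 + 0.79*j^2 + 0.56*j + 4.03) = -0.53*j^4 - 3.03*j^3 - 1.06*j^2 - 1.24*j - 7.06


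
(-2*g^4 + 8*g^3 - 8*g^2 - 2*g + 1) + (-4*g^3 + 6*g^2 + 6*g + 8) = -2*g^4 + 4*g^3 - 2*g^2 + 4*g + 9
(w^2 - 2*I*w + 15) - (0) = w^2 - 2*I*w + 15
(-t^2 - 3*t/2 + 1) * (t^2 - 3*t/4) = -t^4 - 3*t^3/4 + 17*t^2/8 - 3*t/4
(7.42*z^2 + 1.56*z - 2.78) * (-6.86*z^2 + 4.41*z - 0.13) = -50.9012*z^4 + 22.0206*z^3 + 24.9858*z^2 - 12.4626*z + 0.3614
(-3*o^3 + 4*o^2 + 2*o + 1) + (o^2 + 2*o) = -3*o^3 + 5*o^2 + 4*o + 1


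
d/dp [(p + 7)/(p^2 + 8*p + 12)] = (p^2 + 8*p - 2*(p + 4)*(p + 7) + 12)/(p^2 + 8*p + 12)^2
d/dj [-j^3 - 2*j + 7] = -3*j^2 - 2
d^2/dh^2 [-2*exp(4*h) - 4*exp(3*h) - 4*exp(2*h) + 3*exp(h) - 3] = (-32*exp(3*h) - 36*exp(2*h) - 16*exp(h) + 3)*exp(h)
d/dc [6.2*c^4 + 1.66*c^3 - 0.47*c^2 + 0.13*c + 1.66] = 24.8*c^3 + 4.98*c^2 - 0.94*c + 0.13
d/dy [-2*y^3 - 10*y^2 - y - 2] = -6*y^2 - 20*y - 1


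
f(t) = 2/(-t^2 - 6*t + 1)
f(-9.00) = -0.08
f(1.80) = -0.15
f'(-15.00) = 0.00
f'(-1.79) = 0.07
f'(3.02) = 0.03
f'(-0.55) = 0.61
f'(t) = 2*(2*t + 6)/(-t^2 - 6*t + 1)^2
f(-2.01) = 0.22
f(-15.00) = -0.01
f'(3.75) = 0.02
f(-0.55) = 0.50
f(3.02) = -0.08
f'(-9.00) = -0.04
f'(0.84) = 0.68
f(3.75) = -0.06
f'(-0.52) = 0.67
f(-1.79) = 0.23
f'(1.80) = 0.11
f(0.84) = -0.42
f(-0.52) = 0.52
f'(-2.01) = 0.05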